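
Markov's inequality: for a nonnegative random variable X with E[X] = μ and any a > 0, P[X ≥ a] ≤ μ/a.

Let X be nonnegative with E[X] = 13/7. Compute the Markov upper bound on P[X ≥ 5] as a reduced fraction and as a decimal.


μ = E[X] = 13/7, a = 5.
Markov: P[X ≥ 5] ≤ μ/a = (13/7)/5 = 13/35.
Numerically: ≈ 0.371.
(Since a = 5 > μ = 1.857, the bound 13/35 is < 1 and informative.)

P[X ≥ 5] ≤ 13/35 ≈ 0.371.


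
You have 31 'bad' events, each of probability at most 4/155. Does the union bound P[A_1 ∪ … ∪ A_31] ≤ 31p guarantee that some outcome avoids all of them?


Union bound: P[∪_{i=1}^{31} A_i] ≤ Σ_i P[A_i] ≤ 31·p = 31·(4/155) = 4/5.
Numerically: 4/5 ≈ 0.800000.
Is 4/5 < 1? YES.
Since P[∪ A_i] ≤ 4/5 < 1, the complement has P[∩ A_i^c] ≥ 1 − 4/5 = 1/5 > 0, so some outcome avoids every A_i.

31·p = 4/5 ≈ 0.800000; existence CERTIFIED by the union bound.


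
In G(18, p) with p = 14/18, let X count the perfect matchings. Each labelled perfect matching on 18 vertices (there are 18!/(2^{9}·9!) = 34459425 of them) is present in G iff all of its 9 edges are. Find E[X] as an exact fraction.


K_18 has 18!/(2^{9}·9!) = 34459425 labelled perfect matchings.
For each such perfect matching H, let X_H = 1 if all 9 edges of H are present in G. Then P[X_H = 1] = p^{9} = (7/9)^{9} = 40353607/387420489.
By linearity: E[X] = Σ_H E[X_H] = 34459425 · p^{9} = 34459425 · 40353607/387420489 = 17167433257975/4782969.
Numerically: E[X] ≈ 3.5893e+06.

E[X] = 34459425 · (7/9)^{9} = 17167433257975/4782969 ≈ 3.5893e+06.


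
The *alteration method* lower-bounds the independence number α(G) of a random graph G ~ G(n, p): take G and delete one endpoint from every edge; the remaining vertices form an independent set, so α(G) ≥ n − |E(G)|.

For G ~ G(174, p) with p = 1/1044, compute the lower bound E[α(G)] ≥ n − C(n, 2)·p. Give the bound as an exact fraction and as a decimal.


E[|E(G)|] = C(174, 2)·p = 15051 · (1/1044) = 173/12.
E[α(G)] ≥ n − E[|E(G)|] = 174 − 173/12 = 1915/12.
Numerically: ≈ 159.583.
(This is only a lower bound; the true E[α(G)] may be larger.)

E[α(G)] ≥ 1915/12 ≈ 159.583.


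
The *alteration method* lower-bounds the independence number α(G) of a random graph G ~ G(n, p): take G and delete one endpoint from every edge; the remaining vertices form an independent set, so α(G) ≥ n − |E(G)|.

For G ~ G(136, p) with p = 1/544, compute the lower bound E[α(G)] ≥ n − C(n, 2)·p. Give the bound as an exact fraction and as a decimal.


E[|E(G)|] = C(136, 2)·p = 9180 · (1/544) = 135/8.
E[α(G)] ≥ n − E[|E(G)|] = 136 − 135/8 = 953/8.
Numerically: ≈ 119.12500.
(This is only a lower bound; the true E[α(G)] may be larger.)

E[α(G)] ≥ 953/8 ≈ 119.12500.


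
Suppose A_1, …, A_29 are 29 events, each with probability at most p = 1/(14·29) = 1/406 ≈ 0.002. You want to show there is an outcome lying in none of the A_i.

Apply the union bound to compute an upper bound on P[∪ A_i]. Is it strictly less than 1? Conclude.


Union bound: P[∪_{i=1}^{29} A_i] ≤ Σ_i P[A_i] ≤ 29·p = 29·(1/406) = 1/14.
Numerically: 1/14 ≈ 0.071.
Is 1/14 < 1? YES.
Since P[∪ A_i] ≤ 1/14 < 1, the complement has P[∩ A_i^c] ≥ 1 − 1/14 = 13/14 > 0, so some outcome avoids every A_i.

29·p = 1/14 ≈ 0.071; existence CERTIFIED by the union bound.


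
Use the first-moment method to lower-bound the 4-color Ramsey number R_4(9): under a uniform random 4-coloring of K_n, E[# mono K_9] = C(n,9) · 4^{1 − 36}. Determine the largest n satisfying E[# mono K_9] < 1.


We need C(n, 9) · 4^{1 − 36} < 1, i.e. C(n, 9) < 4^{36 − 1} = 1180591620717411303424.
Check values of n near the boundary:
  n = 910: C(910, 9) = 1133378248346922788210; 1133378248346922788210 < 1180591620717411303424? YES
  n = 911: C(911, 9) = 1144686900492291197405; 1144686900492291197405 < 1180591620717411303424? YES
  n = 912: C(912, 9) = 1156095740032081475120; 1156095740032081475120 < 1180591620717411303424? YES
  n = 913: C(913, 9) = 1167605542753639808390; 1167605542753639808390 < 1180591620717411303424? YES
  n = 914: C(914, 9) = 1179217089587653905932; 1179217089587653905932 < 1180591620717411303424? YES
  n = 915: C(915, 9) = 1190931166636537885130; 1190931166636537885130 < 1180591620717411303424? NO
  n = 916: C(916, 9) = 1202748565202942340440; 1202748565202942340440 < 1180591620717411303424? NO
  n = 917: C(917, 9) = 1214670081818390006810; 1214670081818390006810 < 1180591620717411303424? NO
The largest n with C(n, 9) < 1180591620717411303424 is n = 914 (where E[X] = 294804272396913476483/295147905179352825856 ≈ 0.99884). Hence R_4(9) > 914, i.e. R_4(9) ≥ 915.

Largest n = 914; hence R_4(9) > 914.


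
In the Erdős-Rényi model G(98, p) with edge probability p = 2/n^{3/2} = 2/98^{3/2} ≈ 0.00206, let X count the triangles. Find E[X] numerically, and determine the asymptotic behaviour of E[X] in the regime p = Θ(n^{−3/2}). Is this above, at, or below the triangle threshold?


Number of potential triangles: C(98, 3) = 152096.
Each occurs with probability p³ ≈ (0.00206)³ ≈ 8.76138e-09.
By linearity: E[X] = C(98, 3)·p³ ≈ 152096 · 8.76138e-09 ≈ 0.001.
Since α = 3/2 > 1, p = c/n^{3/2} = o(1/n) is below the triangle threshold p ~ 1/n. Asymptotically E[X] ~ (c³/6)·n^{3(1−α)} = (2³/6)·n^{-1.5} → 0, so by Markov's inequality G has no triangles w.h.p.

E[X] ≈ 0.001; in regime p = Θ(1/n^{3/2}) E[X] tends to 0 (below the triangle threshold p ~ 1/n).


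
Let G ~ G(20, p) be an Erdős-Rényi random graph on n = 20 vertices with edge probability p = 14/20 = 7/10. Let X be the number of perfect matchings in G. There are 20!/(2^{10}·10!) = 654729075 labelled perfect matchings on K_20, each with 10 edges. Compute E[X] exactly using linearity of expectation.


K_20 has 20!/(2^{10}·10!) = 654729075 labelled perfect matchings.
For each such perfect matching H, let X_H = 1 if all 10 edges of H are present in G. Then P[X_H = 1] = p^{10} = (7/10)^{10} = 282475249/10000000000.
By linearity: E[X] = Σ_H E[X_H] = 654729075 · p^{10} = 654729075 · 282475249/10000000000 = 7397790339526587/400000000.
Numerically: E[X] ≈ 1.849e+07.

E[X] = 654729075 · (7/10)^{10} = 7397790339526587/400000000 ≈ 1.849e+07.


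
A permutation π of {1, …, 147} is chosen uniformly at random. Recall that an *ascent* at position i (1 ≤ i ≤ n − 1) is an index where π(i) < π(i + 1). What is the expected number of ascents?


Write X = Σ X_I over i = 1, …, 146, with X_I the indicator of one ascent.
There are 146 indicators.
For each fixed i, the pair (π(i), π(i+1)) is a uniformly random ordered pair of distinct values from {1, …, 147}; by symmetry P[π(i) < π(i+1)] = 1/2.
By linearity: E[X] = 146 · (1/2) = (147 − 1) · (1/2) = 73 ≈ 73.000000.

E[X] = 73 = 73.000000.


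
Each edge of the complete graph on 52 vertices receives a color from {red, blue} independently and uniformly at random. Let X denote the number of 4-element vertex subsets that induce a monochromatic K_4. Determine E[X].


Let X = Σ_S X_S over the C(52, 4) = 270725 subsets S of size 4, where X_S = 1 if the K_4 on S is monochromatic.
For a fixed S, the K_4 on S has C(4, 2) = 6 edges. P[all 6 edges red] = (1/2)^6, and likewise for blue, so P[monochromatic] = 2·(1/2)^6 = 2^{1 − 6} = 1/32.
By linearity: E[X] = C(52, 4) · 2^{1 − 6} = 270725 · 1/32 = 270725/32.
Numerically: E[X] ≈ 8460.156.

E[X] = C(52,4)·2^(1−C(4,2)) = 270725/32 ≈ 8460.156.


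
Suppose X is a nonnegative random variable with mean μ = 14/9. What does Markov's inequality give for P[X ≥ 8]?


μ = E[X] = 14/9, a = 8.
Markov: P[X ≥ 8] ≤ μ/a = (14/9)/8 = 7/36.
Numerically: ≈ 0.19444.
(Since a = 8 > μ = 1.55556, the bound 7/36 is < 1 and informative.)

P[X ≥ 8] ≤ 7/36 ≈ 0.19444.


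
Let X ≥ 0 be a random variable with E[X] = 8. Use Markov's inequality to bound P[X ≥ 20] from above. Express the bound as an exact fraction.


μ = E[X] = 8, a = 20.
Markov: P[X ≥ 20] ≤ μ/a = (8)/20 = 2/5.
Numerically: ≈ 0.40000.
(Since a = 20 > μ = 8.00000, the bound 2/5 is < 1 and informative.)

P[X ≥ 20] ≤ 2/5 ≈ 0.40000.


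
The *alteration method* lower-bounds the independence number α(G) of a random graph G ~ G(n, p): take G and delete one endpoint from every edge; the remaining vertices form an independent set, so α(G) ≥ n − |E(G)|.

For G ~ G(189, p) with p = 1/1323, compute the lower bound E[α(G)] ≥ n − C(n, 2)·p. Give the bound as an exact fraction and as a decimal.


E[|E(G)|] = C(189, 2)·p = 17766 · (1/1323) = 94/7.
E[α(G)] ≥ n − E[|E(G)|] = 189 − 94/7 = 1229/7.
Numerically: ≈ 175.571429.
(This is only a lower bound; the true E[α(G)] may be larger.)

E[α(G)] ≥ 1229/7 ≈ 175.571429.


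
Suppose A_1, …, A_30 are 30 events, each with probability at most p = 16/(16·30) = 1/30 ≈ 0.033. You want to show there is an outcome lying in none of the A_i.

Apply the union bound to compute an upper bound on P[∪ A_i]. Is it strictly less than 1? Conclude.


Union bound: P[∪_{i=1}^{30} A_i] ≤ Σ_i P[A_i] ≤ 30·p = 30·(1/30) = 1.
Numerically: 1 ≈ 1.000.
Is 1 < 1? NO.
Since the bound 1 is ≥ 1, the union bound is uninformative here; it does NOT by itself certify existence.

30·p = 1 ≈ 1.000; existence NOT certified by the union bound.


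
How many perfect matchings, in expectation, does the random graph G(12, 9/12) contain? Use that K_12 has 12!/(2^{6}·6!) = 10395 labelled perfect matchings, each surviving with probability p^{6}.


K_12 has 12!/(2^{6}·6!) = 10395 labelled perfect matchings.
For each such perfect matching H, let X_H = 1 if all 6 edges of H are present in G. Then P[X_H = 1] = p^{6} = (3/4)^{6} = 729/4096.
By linearity: E[X] = Σ_H E[X_H] = 10395 · p^{6} = 10395 · 729/4096 = 7577955/4096.
Numerically: E[X] ≈ 1850.09.

E[X] = 10395 · (3/4)^{6} = 7577955/4096 ≈ 1850.09.


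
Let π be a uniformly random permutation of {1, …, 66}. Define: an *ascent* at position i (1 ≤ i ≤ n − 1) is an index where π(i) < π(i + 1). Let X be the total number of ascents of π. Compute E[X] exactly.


Write X = Σ X_I over i = 1, …, 65, with X_I the indicator of one ascent.
There are 65 indicators.
For each fixed i, the pair (π(i), π(i+1)) is a uniformly random ordered pair of distinct values from {1, …, 66}; by symmetry P[π(i) < π(i+1)] = 1/2.
By linearity: E[X] = 65 · (1/2) = (66 − 1) · (1/2) = 65/2 ≈ 32.5000.

E[X] = 65/2 = 32.5000.


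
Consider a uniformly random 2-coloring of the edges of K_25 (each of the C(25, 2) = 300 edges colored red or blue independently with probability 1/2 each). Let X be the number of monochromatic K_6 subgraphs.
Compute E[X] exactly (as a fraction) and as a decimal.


Let X = Σ_S X_S over the C(25, 6) = 177100 subsets S of size 6, where X_S = 1 if the K_6 on S is monochromatic.
For a fixed S, the K_6 on S has C(6, 2) = 15 edges. P[all 15 edges red] = (1/2)^15, and likewise for blue, so P[monochromatic] = 2·(1/2)^15 = 2^{1 − 15} = 1/16384.
By linearity: E[X] = C(25, 6) · 2^{1 − 15} = 177100 · 1/16384 = 44275/4096.
Numerically: E[X] ≈ 10.809.

E[X] = C(25,6)·2^(1−C(6,2)) = 44275/4096 ≈ 10.809.


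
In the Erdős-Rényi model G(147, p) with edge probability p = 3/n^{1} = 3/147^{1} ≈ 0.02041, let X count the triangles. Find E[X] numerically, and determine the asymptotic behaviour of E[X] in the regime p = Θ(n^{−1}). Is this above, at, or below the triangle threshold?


Number of potential triangles: C(147, 3) = 518665.
Each occurs with probability p³ ≈ (0.02041)³ ≈ 8.499860e-06.
By linearity: E[X] = C(147, 3)·p³ ≈ 518665 · 8.499860e-06 ≈ 4.4086.
Here α = 1, so p = 3/n is exactly at the triangle threshold p ~ 1/n. Asymptotically E[X] → c³/6 = 3³/6 = 9/2 ≈ 4.5000, a bounded constant. In this regime the triangle count is asymptotically Poisson(c³/6).

E[X] ≈ 4.4086; in regime p = Θ(1/n^{1}) E[X] stays bounded (at the triangle threshold p ~ 1/n).


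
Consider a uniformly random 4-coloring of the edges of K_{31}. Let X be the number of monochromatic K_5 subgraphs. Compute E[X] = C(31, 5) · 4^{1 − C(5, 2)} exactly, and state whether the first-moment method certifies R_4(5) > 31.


E[X] = C(31, 5) · 4^{1 − 10} = 169911 · 4^{−9} = 169911/262144.
As a reduced fraction: E[X] = 169911/262144 ≈ 0.648.
Is E[X] < 1? YES.
Since E[X] < 1, there exists a 4-coloring of K_{31} with no monochromatic K_5; hence R_4(5) > 31.

E[X] = 169911/262144 ≈ 0.648; E[X] < 1, so R_4(5) > 31.


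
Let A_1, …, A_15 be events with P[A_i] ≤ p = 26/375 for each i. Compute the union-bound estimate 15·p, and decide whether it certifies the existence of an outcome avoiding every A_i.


Union bound: P[∪_{i=1}^{15} A_i] ≤ Σ_i P[A_i] ≤ 15·p = 15·(26/375) = 26/25.
Numerically: 26/25 ≈ 1.040.
Is 26/25 < 1? NO.
Since the bound 26/25 is ≥ 1, the union bound is uninformative here; it does NOT by itself certify existence.

15·p = 26/25 ≈ 1.040; existence NOT certified by the union bound.


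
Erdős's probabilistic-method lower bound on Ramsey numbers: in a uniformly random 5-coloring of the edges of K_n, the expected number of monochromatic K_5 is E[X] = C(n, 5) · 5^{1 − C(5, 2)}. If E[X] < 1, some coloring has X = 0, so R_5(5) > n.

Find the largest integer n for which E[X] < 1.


We need C(n, 5) · 5^{1 − 10} < 1, i.e. C(n, 5) < 5^{10 − 1} = 1953125.
Check values of n near the boundary:
  n = 44: C(44, 5) = 1086008; 1086008 < 1953125? YES
  n = 45: C(45, 5) = 1221759; 1221759 < 1953125? YES
  n = 46: C(46, 5) = 1370754; 1370754 < 1953125? YES
  n = 47: C(47, 5) = 1533939; 1533939 < 1953125? YES
  n = 48: C(48, 5) = 1712304; 1712304 < 1953125? YES
  n = 49: C(49, 5) = 1906884; 1906884 < 1953125? YES
  n = 50: C(50, 5) = 2118760; 2118760 < 1953125? NO
The largest n with C(n, 5) < 1953125 is n = 49 (where E[X] = 1906884/1953125 ≈ 0.97632). Hence R_5(5) > 49, i.e. R_5(5) ≥ 50.

Largest n = 49; hence R_5(5) > 49.


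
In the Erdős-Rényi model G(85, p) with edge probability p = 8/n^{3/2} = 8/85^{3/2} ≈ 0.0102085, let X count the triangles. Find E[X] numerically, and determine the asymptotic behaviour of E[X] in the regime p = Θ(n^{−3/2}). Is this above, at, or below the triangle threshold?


Number of potential triangles: C(85, 3) = 98770.
Each occurs with probability p³ ≈ (0.0102085)³ ≈ 1.06386077e-06.
By linearity: E[X] = C(85, 3)·p³ ≈ 98770 · 1.06386077e-06 ≈ 0.105078.
Since α = 3/2 > 1, p = c/n^{3/2} = o(1/n) is below the triangle threshold p ~ 1/n. Asymptotically E[X] ~ (c³/6)·n^{3(1−α)} = (8³/6)·n^{-1.5} → 0, so by Markov's inequality G has no triangles w.h.p.

E[X] ≈ 0.105078; in regime p = Θ(1/n^{3/2}) E[X] tends to 0 (below the triangle threshold p ~ 1/n).


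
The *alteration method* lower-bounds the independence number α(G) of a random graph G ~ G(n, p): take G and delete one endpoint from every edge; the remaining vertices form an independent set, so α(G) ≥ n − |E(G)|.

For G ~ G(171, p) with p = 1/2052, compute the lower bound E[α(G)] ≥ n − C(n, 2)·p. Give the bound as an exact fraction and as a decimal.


E[|E(G)|] = C(171, 2)·p = 14535 · (1/2052) = 85/12.
E[α(G)] ≥ n − E[|E(G)|] = 171 − 85/12 = 1967/12.
Numerically: ≈ 163.917.
(This is only a lower bound; the true E[α(G)] may be larger.)

E[α(G)] ≥ 1967/12 ≈ 163.917.


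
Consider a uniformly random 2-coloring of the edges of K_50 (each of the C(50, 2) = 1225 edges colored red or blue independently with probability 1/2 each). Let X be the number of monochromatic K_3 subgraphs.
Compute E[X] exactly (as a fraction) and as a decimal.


Let X = Σ_S X_S over the C(50, 3) = 19600 subsets S of size 3, where X_S = 1 if the K_3 on S is monochromatic.
For a fixed S, the K_3 on S has C(3, 2) = 3 edges. P[all 3 edges red] = (1/2)^3, and likewise for blue, so P[monochromatic] = 2·(1/2)^3 = 2^{1 − 3} = 1/4.
By linearity: E[X] = C(50, 3) · 2^{1 − 3} = 19600 · 1/4 = 4900.
Numerically: E[X] ≈ 4900.000000.

E[X] = C(50,3)·2^(1−C(3,2)) = 4900 ≈ 4900.000000.


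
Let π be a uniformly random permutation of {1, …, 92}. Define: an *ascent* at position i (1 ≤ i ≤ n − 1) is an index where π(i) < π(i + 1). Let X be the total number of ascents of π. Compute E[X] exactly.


Write X = Σ X_I over i = 1, …, 91, with X_I the indicator of one ascent.
There are 91 indicators.
For each fixed i, the pair (π(i), π(i+1)) is a uniformly random ordered pair of distinct values from {1, …, 92}; by symmetry P[π(i) < π(i+1)] = 1/2.
By linearity: E[X] = 91 · (1/2) = (92 − 1) · (1/2) = 91/2 ≈ 45.50000.

E[X] = 91/2 = 45.50000.


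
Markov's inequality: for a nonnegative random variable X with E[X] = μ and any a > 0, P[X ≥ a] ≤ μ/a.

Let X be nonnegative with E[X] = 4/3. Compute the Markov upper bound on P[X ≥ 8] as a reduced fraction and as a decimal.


μ = E[X] = 4/3, a = 8.
Markov: P[X ≥ 8] ≤ μ/a = (4/3)/8 = 1/6.
Numerically: ≈ 0.16667.
(Since a = 8 > μ = 1.33333, the bound 1/6 is < 1 and informative.)

P[X ≥ 8] ≤ 1/6 ≈ 0.16667.


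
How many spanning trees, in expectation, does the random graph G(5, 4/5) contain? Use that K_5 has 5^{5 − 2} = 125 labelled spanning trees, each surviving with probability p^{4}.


K_5 has 5^{5 − 2} = 125 labelled spanning trees.
For each such spanning tree H, let X_H = 1 if all 4 edges of H are present in G. Then P[X_H = 1] = p^{4} = (4/5)^{4} = 256/625.
Summing the indicators: E[X] = Σ_H E[X_H] = 125 · p^{4} = 125 · 256/625 = 256/5.
Numerically: E[X] ≈ 51.2.

E[X] = 125 · (4/5)^{4} = 256/5 ≈ 51.2.


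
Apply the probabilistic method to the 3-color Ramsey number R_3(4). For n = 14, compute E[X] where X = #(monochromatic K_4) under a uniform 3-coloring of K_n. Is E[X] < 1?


E[X] = C(14, 4) · 3^{1 − 6} = 1001 · 3^{−5} = 1001/243.
As a reduced fraction: E[X] = 1001/243 ≈ 4.1193416.
Is E[X] < 1? NO.
Since E[X] ≥ 1, the first-moment bound is inconclusive at n = 14; it does NOT by itself certify R_3(4) > 14.

E[X] = 1001/243 ≈ 4.1193416; E[X] ≥ 1; first-moment method inconclusive here.


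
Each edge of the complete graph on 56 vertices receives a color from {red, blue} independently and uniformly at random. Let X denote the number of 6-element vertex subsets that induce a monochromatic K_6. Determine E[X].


Let X = Σ_S X_S over the C(56, 6) = 32468436 subsets S of size 6, where X_S = 1 if the K_6 on S is monochromatic.
For a fixed S, the K_6 on S has C(6, 2) = 15 edges. P[all 15 edges red] = (1/2)^15, and likewise for blue, so P[monochromatic] = 2·(1/2)^15 = 2^{1 − 15} = 1/16384.
By linearity: E[X] = C(56, 6) · 2^{1 − 15} = 32468436 · 1/16384 = 8117109/4096.
Numerically: E[X] ≈ 1981.716064.

E[X] = C(56,6)·2^(1−C(6,2)) = 8117109/4096 ≈ 1981.716064.


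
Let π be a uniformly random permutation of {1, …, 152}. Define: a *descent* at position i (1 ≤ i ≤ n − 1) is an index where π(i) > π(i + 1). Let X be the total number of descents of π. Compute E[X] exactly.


Write X = Σ X_I over i = 1, …, 151, with X_I the indicator of one descent.
There are 151 indicators.
For each fixed i, the pair (π(i), π(i+1)) is a uniformly random ordered pair of distinct values from {1, …, 152}; by symmetry P[π(i) > π(i+1)] = 1/2.
By linearity: E[X] = 151 · (1/2) = (152 − 1) · (1/2) = 151/2 ≈ 75.500000.

E[X] = 151/2 = 75.500000.


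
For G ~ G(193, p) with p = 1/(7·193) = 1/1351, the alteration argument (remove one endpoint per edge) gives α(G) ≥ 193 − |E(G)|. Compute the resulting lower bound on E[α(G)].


E[|E(G)|] = C(193, 2)·p = 18528 · (1/1351) = 96/7.
E[α(G)] ≥ n − E[|E(G)|] = 193 − 96/7 = 1255/7.
Numerically: ≈ 179.285714.
(This is only a lower bound; the true E[α(G)] may be larger.)

E[α(G)] ≥ 1255/7 ≈ 179.285714.


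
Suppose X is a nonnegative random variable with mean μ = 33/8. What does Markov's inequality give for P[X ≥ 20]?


μ = E[X] = 33/8, a = 20.
Markov: P[X ≥ 20] ≤ μ/a = (33/8)/20 = 33/160.
Numerically: ≈ 0.206250.
(Since a = 20 > μ = 4.125000, the bound 33/160 is < 1 and informative.)

P[X ≥ 20] ≤ 33/160 ≈ 0.206250.


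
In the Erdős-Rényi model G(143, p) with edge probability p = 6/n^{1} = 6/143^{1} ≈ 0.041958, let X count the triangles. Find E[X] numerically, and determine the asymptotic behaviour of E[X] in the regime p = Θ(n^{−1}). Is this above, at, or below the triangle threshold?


Number of potential triangles: C(143, 3) = 477191.
Each occurs with probability p³ ≈ (0.041958)³ ≈ 7.3866180e-05.
By linearity: E[X] = C(143, 3)·p³ ≈ 477191 · 7.3866180e-05 ≈ 35.24828.
Here α = 1, so p = 6/n is exactly at the triangle threshold p ~ 1/n. Asymptotically E[X] → c³/6 = 6³/6 = 36 ≈ 36.00000, a bounded constant. In this regime the triangle count is asymptotically Poisson(c³/6).

E[X] ≈ 35.24828; in regime p = Θ(1/n^{1}) E[X] stays bounded (at the triangle threshold p ~ 1/n).


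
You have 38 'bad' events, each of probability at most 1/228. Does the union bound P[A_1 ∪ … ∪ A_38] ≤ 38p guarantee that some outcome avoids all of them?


Union bound: P[∪_{i=1}^{38} A_i] ≤ Σ_i P[A_i] ≤ 38·p = 38·(1/228) = 1/6.
Numerically: 1/6 ≈ 0.16667.
Is 1/6 < 1? YES.
Since P[∪ A_i] ≤ 1/6 < 1, the complement has P[∩ A_i^c] ≥ 1 − 1/6 = 5/6 > 0, so some outcome avoids every A_i.

38·p = 1/6 ≈ 0.16667; existence CERTIFIED by the union bound.


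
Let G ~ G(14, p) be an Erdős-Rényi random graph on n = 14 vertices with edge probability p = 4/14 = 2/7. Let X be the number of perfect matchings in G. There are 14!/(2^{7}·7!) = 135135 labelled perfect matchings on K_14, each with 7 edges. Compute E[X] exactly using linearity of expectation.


K_14 has 14!/(2^{7}·7!) = 135135 labelled perfect matchings.
For each such perfect matching H, let X_H = 1 if all 7 edges of H are present in G. Then P[X_H = 1] = p^{7} = (2/7)^{7} = 128/823543.
By linearity: E[X] = Σ_H E[X_H] = 135135 · p^{7} = 135135 · 128/823543 = 2471040/117649.
Numerically: E[X] ≈ 21.003.

E[X] = 135135 · (2/7)^{7} = 2471040/117649 ≈ 21.003.


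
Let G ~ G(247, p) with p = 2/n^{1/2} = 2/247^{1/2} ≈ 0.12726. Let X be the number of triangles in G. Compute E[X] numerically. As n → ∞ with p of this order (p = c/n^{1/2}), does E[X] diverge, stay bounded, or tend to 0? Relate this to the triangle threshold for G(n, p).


Number of potential triangles: C(247, 3) = 2481115.
Each occurs with probability p³ ≈ (0.12726)³ ≈ 2.0608413e-03.
By linearity: E[X] = C(247, 3)·p³ ≈ 2481115 · 2.0608413e-03 ≈ 5113.18436.
Since α = 1/2 < 1, p = c/n^{1/2} ≫ 1/n is above the triangle threshold p ~ 1/n. Asymptotically E[X] ~ (c³/6)·n^{3(1−α)} = (2³/6)·n^{1.5} → ∞; triangles are abundant w.h.p.

E[X] ≈ 5113.18436; in regime p = Θ(1/n^{1/2}) E[X] diverges (above the triangle threshold p ~ 1/n).


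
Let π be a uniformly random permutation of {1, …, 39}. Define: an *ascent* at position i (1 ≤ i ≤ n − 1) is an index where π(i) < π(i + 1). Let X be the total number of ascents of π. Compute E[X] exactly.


Write X = Σ X_I over i = 1, …, 38, with X_I the indicator of one ascent.
There are 38 indicators.
For each fixed i, the pair (π(i), π(i+1)) is a uniformly random ordered pair of distinct values from {1, …, 39}; by symmetry P[π(i) < π(i+1)] = 1/2.
By linearity: E[X] = 38 · (1/2) = (39 − 1) · (1/2) = 19 ≈ 19.00000.

E[X] = 19 = 19.00000.


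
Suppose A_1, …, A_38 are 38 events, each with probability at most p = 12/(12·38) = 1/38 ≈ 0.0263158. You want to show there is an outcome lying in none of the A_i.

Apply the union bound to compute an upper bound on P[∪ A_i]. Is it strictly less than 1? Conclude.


Union bound: P[∪_{i=1}^{38} A_i] ≤ Σ_i P[A_i] ≤ 38·p = 38·(1/38) = 1.
Numerically: 1 ≈ 1.0000000.
Is 1 < 1? NO.
Since the bound 1 is ≥ 1, the union bound is uninformative here; it does NOT by itself certify existence.

38·p = 1 ≈ 1.0000000; existence NOT certified by the union bound.


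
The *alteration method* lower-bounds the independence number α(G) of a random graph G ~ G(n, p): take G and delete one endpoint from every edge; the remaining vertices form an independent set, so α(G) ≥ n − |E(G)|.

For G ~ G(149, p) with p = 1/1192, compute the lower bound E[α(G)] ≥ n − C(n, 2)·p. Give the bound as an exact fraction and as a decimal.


E[|E(G)|] = C(149, 2)·p = 11026 · (1/1192) = 37/4.
E[α(G)] ≥ n − E[|E(G)|] = 149 − 37/4 = 559/4.
Numerically: ≈ 139.7500.
(This is only a lower bound; the true E[α(G)] may be larger.)

E[α(G)] ≥ 559/4 ≈ 139.7500.


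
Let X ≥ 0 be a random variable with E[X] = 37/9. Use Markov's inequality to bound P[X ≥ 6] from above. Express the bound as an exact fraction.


μ = E[X] = 37/9, a = 6.
Markov: P[X ≥ 6] ≤ μ/a = (37/9)/6 = 37/54.
Numerically: ≈ 0.68519.
(Since a = 6 > μ = 4.11111, the bound 37/54 is < 1 and informative.)

P[X ≥ 6] ≤ 37/54 ≈ 0.68519.


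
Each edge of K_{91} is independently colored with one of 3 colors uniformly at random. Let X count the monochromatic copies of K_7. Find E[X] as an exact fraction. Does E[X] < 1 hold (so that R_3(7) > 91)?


E[X] = C(91, 7) · 3^{1 − 21} = 8093990190 · 3^{−20} = 8093990190/3486784401.
As a reduced fraction: E[X] = 2697996730/1162261467 ≈ 2.321334.
Is E[X] < 1? NO.
Since E[X] ≥ 1, the first-moment bound is inconclusive at n = 91; it does NOT by itself certify R_3(7) > 91.

E[X] = 2697996730/1162261467 ≈ 2.321334; E[X] ≥ 1; first-moment method inconclusive here.


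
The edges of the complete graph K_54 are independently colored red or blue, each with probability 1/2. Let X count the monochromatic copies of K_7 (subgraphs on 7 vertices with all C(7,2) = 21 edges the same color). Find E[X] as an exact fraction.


Let X = Σ_S X_S over the C(54, 7) = 177100560 subsets S of size 7, where X_S = 1 if the K_7 on S is monochromatic.
For a fixed S, the K_7 on S has C(7, 2) = 21 edges. P[all 21 edges red] = (1/2)^21, and likewise for blue, so P[monochromatic] = 2·(1/2)^21 = 2^{1 − 21} = 1/1048576.
By linearity: E[X] = C(54, 7) · 2^{1 − 21} = 177100560 · 1/1048576 = 11068785/65536.
Numerically: E[X] ≈ 168.89626.

E[X] = C(54,7)·2^(1−C(7,2)) = 11068785/65536 ≈ 168.89626.


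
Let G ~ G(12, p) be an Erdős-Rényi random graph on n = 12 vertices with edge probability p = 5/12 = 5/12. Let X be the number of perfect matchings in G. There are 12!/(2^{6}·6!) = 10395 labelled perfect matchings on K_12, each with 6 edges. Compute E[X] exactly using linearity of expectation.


K_12 has 12!/(2^{6}·6!) = 10395 labelled perfect matchings.
For each such perfect matching H, let X_H = 1 if all 6 edges of H are present in G. Then P[X_H = 1] = p^{6} = (5/12)^{6} = 15625/2985984.
By linearity of expectation: E[X] = Σ_H E[X_H] = 10395 · p^{6} = 10395 · 15625/2985984 = 6015625/110592.
Numerically: E[X] ≈ 54.4.

E[X] = 10395 · (5/12)^{6} = 6015625/110592 ≈ 54.4.


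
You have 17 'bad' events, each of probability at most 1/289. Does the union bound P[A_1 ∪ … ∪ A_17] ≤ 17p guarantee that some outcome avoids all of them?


Union bound: P[∪_{i=1}^{17} A_i] ≤ Σ_i P[A_i] ≤ 17·p = 17·(1/289) = 1/17.
Numerically: 1/17 ≈ 0.059.
Is 1/17 < 1? YES.
Since P[∪ A_i] ≤ 1/17 < 1, the complement has P[∩ A_i^c] ≥ 1 − 1/17 = 16/17 > 0, so some outcome avoids every A_i.

17·p = 1/17 ≈ 0.059; existence CERTIFIED by the union bound.


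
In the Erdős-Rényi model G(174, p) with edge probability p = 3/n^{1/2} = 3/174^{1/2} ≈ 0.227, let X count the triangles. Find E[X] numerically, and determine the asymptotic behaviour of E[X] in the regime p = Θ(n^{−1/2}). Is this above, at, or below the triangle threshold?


Number of potential triangles: C(174, 3) = 862924.
Each occurs with probability p³ ≈ (0.227)³ ≈ 1.17636e-02.
By linearity: E[X] = C(174, 3)·p³ ≈ 862924 · 1.17636e-02 ≈ 10151.084.
Since α = 1/2 < 1, p = c/n^{1/2} ≫ 1/n is above the triangle threshold p ~ 1/n. Asymptotically E[X] ~ (c³/6)·n^{3(1−α)} = (3³/6)·n^{1.5} → ∞; triangles are abundant w.h.p.

E[X] ≈ 10151.084; in regime p = Θ(1/n^{1/2}) E[X] diverges (above the triangle threshold p ~ 1/n).


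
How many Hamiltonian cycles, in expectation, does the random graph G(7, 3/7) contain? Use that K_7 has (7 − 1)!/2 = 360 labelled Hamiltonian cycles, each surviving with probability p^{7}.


K_7 has (7 − 1)!/2 = 360 labelled Hamiltonian cycles.
For each such Hamiltonian cycle H, let X_H = 1 if all 7 edges of H are present in G. Then P[X_H = 1] = p^{7} = (3/7)^{7} = 2187/823543.
By linearity: E[X] = Σ_H E[X_H] = 360 · p^{7} = 360 · 2187/823543 = 787320/823543.
Numerically: E[X] ≈ 0.956.

E[X] = 360 · (3/7)^{7} = 787320/823543 ≈ 0.956.


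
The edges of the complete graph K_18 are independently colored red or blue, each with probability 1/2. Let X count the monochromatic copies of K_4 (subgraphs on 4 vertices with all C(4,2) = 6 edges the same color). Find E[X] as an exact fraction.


Let X = Σ_S X_S over the C(18, 4) = 3060 subsets S of size 4, where X_S = 1 if the K_4 on S is monochromatic.
For a fixed S, the K_4 on S has C(4, 2) = 6 edges. P[all 6 edges red] = (1/2)^6, and likewise for blue, so P[monochromatic] = 2·(1/2)^6 = 2^{1 − 6} = 1/32.
By linearity of expectation: E[X] = C(18, 4) · 2^{1 − 6} = 3060 · 1/32 = 765/8.
Numerically: E[X] ≈ 95.6250.

E[X] = C(18,4)·2^(1−C(4,2)) = 765/8 ≈ 95.6250.


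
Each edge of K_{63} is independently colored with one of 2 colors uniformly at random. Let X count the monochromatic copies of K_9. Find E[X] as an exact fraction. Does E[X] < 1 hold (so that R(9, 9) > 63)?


E[X] = C(63, 9) · 2^{1 − 36} = 23667689815 · 2^{−35} = 23667689815/34359738368.
As a reduced fraction: E[X] = 23667689815/34359738368 ≈ 0.689.
Is E[X] < 1? YES.
Since E[X] < 1, there exists a 2-coloring of K_{63} with no monochromatic K_9; hence R(9, 9) > 63.

E[X] = 23667689815/34359738368 ≈ 0.689; E[X] < 1, so R(9, 9) > 63.


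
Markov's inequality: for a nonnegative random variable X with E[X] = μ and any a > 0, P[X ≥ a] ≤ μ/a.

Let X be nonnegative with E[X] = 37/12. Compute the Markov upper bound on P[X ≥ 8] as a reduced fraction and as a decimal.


μ = E[X] = 37/12, a = 8.
Markov: P[X ≥ 8] ≤ μ/a = (37/12)/8 = 37/96.
Numerically: ≈ 0.385417.
(Since a = 8 > μ = 3.083333, the bound 37/96 is < 1 and informative.)

P[X ≥ 8] ≤ 37/96 ≈ 0.385417.


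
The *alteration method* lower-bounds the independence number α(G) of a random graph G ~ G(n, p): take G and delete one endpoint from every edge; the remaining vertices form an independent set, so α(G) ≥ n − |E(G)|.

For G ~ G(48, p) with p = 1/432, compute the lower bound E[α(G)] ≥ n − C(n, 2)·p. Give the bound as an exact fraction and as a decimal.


E[|E(G)|] = C(48, 2)·p = 1128 · (1/432) = 47/18.
E[α(G)] ≥ n − E[|E(G)|] = 48 − 47/18 = 817/18.
Numerically: ≈ 45.38889.
(This is only a lower bound; the true E[α(G)] may be larger.)

E[α(G)] ≥ 817/18 ≈ 45.38889.


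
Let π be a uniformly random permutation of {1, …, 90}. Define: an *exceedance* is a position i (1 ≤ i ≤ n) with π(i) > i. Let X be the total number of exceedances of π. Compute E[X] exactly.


Write X = Σ_{i=1}^{90} X_i, where X_i = 1_{π(i) > i}.
For each fixed i, π(i) is uniform over {1, …, 90} (marginal of a uniform permutation), so P[π(i) > i] = (n − i)/n. Summing: Σ_{i=1}^{90} (n − i)/n = (0 + 1 + … + 89)/90 = 90(90 − 1)/(2·90) = (90 − 1)/2.
Hence E[X] = Σ_{i=1}^{90} (90 − i)/90 = 89/2 ≈ 44.50000.

E[X] = 89/2 = 44.50000.


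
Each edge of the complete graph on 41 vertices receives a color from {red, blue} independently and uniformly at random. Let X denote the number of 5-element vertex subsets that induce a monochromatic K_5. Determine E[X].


Let X = Σ_S X_S over the C(41, 5) = 749398 subsets S of size 5, where X_S = 1 if the K_5 on S is monochromatic.
For a fixed S, the K_5 on S has C(5, 2) = 10 edges. P[all 10 edges red] = (1/2)^10, and likewise for blue, so P[monochromatic] = 2·(1/2)^10 = 2^{1 − 10} = 1/512.
By linearity: E[X] = C(41, 5) · 2^{1 − 10} = 749398 · 1/512 = 374699/256.
Numerically: E[X] ≈ 1463.66797.

E[X] = C(41,5)·2^(1−C(5,2)) = 374699/256 ≈ 1463.66797.


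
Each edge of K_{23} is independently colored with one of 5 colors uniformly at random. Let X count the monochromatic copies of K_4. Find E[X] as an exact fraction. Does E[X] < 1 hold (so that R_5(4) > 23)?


E[X] = C(23, 4) · 5^{1 − 6} = 8855 · 5^{−5} = 8855/3125.
As a reduced fraction: E[X] = 1771/625 ≈ 2.8336000.
Is E[X] < 1? NO.
Since E[X] ≥ 1, the first-moment bound is inconclusive at n = 23; it does NOT by itself certify R_5(4) > 23.

E[X] = 1771/625 ≈ 2.8336000; E[X] ≥ 1; first-moment method inconclusive here.


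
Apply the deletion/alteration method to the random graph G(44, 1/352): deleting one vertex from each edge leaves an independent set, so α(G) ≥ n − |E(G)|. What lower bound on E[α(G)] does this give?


E[|E(G)|] = C(44, 2)·p = 946 · (1/352) = 43/16.
E[α(G)] ≥ n − E[|E(G)|] = 44 − 43/16 = 661/16.
Numerically: ≈ 41.312.
(This is only a lower bound; the true E[α(G)] may be larger.)

E[α(G)] ≥ 661/16 ≈ 41.312.


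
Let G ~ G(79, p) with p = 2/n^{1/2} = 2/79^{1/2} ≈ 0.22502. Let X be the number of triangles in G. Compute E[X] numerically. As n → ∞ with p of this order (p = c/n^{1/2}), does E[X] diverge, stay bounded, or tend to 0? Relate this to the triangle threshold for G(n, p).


Number of potential triangles: C(79, 3) = 79079.
Each occurs with probability p³ ≈ (0.22502)³ ≈ 1.1393295e-02.
By linearity: E[X] = C(79, 3)·p³ ≈ 79079 · 1.1393295e-02 ≈ 900.97039.
Since α = 1/2 < 1, p = c/n^{1/2} ≫ 1/n is above the triangle threshold p ~ 1/n. Asymptotically E[X] ~ (c³/6)·n^{3(1−α)} = (2³/6)·n^{1.5} → ∞; triangles are abundant w.h.p.

E[X] ≈ 900.97039; in regime p = Θ(1/n^{1/2}) E[X] diverges (above the triangle threshold p ~ 1/n).


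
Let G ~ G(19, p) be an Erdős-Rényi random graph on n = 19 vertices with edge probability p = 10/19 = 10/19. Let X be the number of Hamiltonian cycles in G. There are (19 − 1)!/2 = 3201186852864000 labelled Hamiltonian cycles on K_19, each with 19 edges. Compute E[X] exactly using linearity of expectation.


K_19 has (19 − 1)!/2 = 3201186852864000 labelled Hamiltonian cycles.
For each such Hamiltonian cycle H, let X_H = 1 if all 19 edges of H are present in G. Then P[X_H = 1] = p^{19} = (10/19)^{19} = 10000000000000000000/1978419655660313589123979.
Summing the indicators: E[X] = Σ_H E[X_H] = 3201186852864000 · p^{19} = 3201186852864000 · 10000000000000000000/1978419655660313589123979 = 32011868528640000000000000000000000/1978419655660313589123979.
Numerically: E[X] ≈ 1.62e+10.

E[X] = 3201186852864000 · (10/19)^{19} = 32011868528640000000000000000000000/1978419655660313589123979 ≈ 1.62e+10.


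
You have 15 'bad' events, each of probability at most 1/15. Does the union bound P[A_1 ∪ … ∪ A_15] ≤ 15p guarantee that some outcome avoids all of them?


Union bound: P[∪_{i=1}^{15} A_i] ≤ Σ_i P[A_i] ≤ 15·p = 15·(1/15) = 1.
Numerically: 1 ≈ 1.00000.
Is 1 < 1? NO.
Since the bound 1 is ≥ 1, the union bound is uninformative here; it does NOT by itself certify existence.

15·p = 1 ≈ 1.00000; existence NOT certified by the union bound.


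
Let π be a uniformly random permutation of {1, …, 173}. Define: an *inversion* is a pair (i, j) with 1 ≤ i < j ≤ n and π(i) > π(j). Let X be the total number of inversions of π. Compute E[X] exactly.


Write X = Σ X_I over the C(173, 2) = 14878 pairs i < j, with X_I the indicator of one inversion.
There are 14878 indicators.
For each fixed pair i < j, the values π(i) and π(j) are two distinct elements of {1, …, 173} in uniformly random order; by symmetry P[π(i) > π(j)] = 1/2.
By linearity: E[X] = 14878 · (1/2) = C(173, 2) · (1/2) = 14878/2 = 7439 ≈ 7439.00000.

E[X] = 7439 = 7439.00000.


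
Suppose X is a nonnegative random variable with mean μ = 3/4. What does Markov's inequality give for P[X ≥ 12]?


μ = E[X] = 3/4, a = 12.
Markov: P[X ≥ 12] ≤ μ/a = (3/4)/12 = 1/16.
Numerically: ≈ 0.0625.
(Since a = 12 > μ = 0.7500, the bound 1/16 is < 1 and informative.)

P[X ≥ 12] ≤ 1/16 ≈ 0.0625.


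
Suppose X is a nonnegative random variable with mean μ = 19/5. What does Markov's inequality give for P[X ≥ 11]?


μ = E[X] = 19/5, a = 11.
Markov: P[X ≥ 11] ≤ μ/a = (19/5)/11 = 19/55.
Numerically: ≈ 0.345.
(Since a = 11 > μ = 3.800, the bound 19/55 is < 1 and informative.)

P[X ≥ 11] ≤ 19/55 ≈ 0.345.


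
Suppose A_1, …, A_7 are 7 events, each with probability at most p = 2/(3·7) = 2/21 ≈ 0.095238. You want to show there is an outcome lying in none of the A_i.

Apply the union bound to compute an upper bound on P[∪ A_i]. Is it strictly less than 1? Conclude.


Union bound: P[∪_{i=1}^{7} A_i] ≤ Σ_i P[A_i] ≤ 7·p = 7·(2/21) = 2/3.
Numerically: 2/3 ≈ 0.666667.
Is 2/3 < 1? YES.
Since P[∪ A_i] ≤ 2/3 < 1, the complement has P[∩ A_i^c] ≥ 1 − 2/3 = 1/3 > 0, so some outcome avoids every A_i.

7·p = 2/3 ≈ 0.666667; existence CERTIFIED by the union bound.


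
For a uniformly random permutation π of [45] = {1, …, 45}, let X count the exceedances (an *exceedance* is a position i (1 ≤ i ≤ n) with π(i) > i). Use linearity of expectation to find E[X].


Write X = Σ_{i=1}^{45} X_i, where X_i = 1_{π(i) > i}.
For each fixed i, π(i) is uniform over {1, …, 45} (marginal of a uniform permutation), so P[π(i) > i] = (n − i)/n. Summing: Σ_{i=1}^{45} (n − i)/n = (0 + 1 + … + 44)/45 = 45(45 − 1)/(2·45) = (45 − 1)/2.
Hence E[X] = Σ_{i=1}^{45} (45 − i)/45 = 22 ≈ 22.0000.

E[X] = 22 = 22.0000.


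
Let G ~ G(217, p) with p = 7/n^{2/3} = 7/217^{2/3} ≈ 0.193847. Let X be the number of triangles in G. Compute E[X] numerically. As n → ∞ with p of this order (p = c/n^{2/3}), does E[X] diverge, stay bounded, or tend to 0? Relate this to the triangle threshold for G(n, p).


Number of potential triangles: C(217, 3) = 1679580.
Each occurs with probability p³ ≈ (0.193847)³ ≈ 7.28407908e-03.
By linearity: E[X] = C(217, 3)·p³ ≈ 1679580 · 7.28407908e-03 ≈ 12234.193548.
Since α = 2/3 < 1, p = c/n^{2/3} ≫ 1/n is above the triangle threshold p ~ 1/n. Asymptotically E[X] ~ (c³/6)·n^{3(1−α)} = (7³/6)·n^{1} → ∞; triangles are abundant w.h.p.

E[X] ≈ 12234.193548; in regime p = Θ(1/n^{2/3}) E[X] diverges (above the triangle threshold p ~ 1/n).


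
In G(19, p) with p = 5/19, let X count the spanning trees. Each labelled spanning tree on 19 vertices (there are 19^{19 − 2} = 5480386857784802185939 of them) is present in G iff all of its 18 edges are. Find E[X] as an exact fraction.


K_19 has 19^{19 − 2} = 5480386857784802185939 labelled spanning trees.
For each such spanning tree H, let X_H = 1 if all 18 edges of H are present in G. Then P[X_H = 1] = p^{18} = (5/19)^{18} = 3814697265625/104127350297911241532841.
By linearity: E[X] = Σ_H E[X_H] = 5480386857784802185939 · p^{18} = 5480386857784802185939 · 3814697265625/104127350297911241532841 = 3814697265625/19.
Numerically: E[X] ≈ 2.008e+11.

E[X] = 5480386857784802185939 · (5/19)^{18} = 3814697265625/19 ≈ 2.008e+11.


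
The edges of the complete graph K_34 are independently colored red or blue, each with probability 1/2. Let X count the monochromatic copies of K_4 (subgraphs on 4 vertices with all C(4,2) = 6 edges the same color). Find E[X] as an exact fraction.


Let X = Σ_S X_S over the C(34, 4) = 46376 subsets S of size 4, where X_S = 1 if the K_4 on S is monochromatic.
For a fixed S, the K_4 on S has C(4, 2) = 6 edges. P[all 6 edges red] = (1/2)^6, and likewise for blue, so P[monochromatic] = 2·(1/2)^6 = 2^{1 − 6} = 1/32.
Summing: E[X] = C(34, 4) · 2^{1 − 6} = 46376 · 1/32 = 5797/4.
Numerically: E[X] ≈ 1449.25000.

E[X] = C(34,4)·2^(1−C(4,2)) = 5797/4 ≈ 1449.25000.
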